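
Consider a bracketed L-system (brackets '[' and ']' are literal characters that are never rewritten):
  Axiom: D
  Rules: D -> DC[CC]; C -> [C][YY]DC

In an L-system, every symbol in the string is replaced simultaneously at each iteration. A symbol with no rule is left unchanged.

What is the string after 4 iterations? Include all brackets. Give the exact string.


Step 0: D
Step 1: DC[CC]
Step 2: DC[CC][C][YY]DC[[C][YY]DC[C][YY]DC]
Step 3: DC[CC][C][YY]DC[[C][YY]DC[C][YY]DC][[C][YY]DC][YY]DC[CC][C][YY]DC[[[C][YY]DC][YY]DC[CC][C][YY]DC[[C][YY]DC][YY]DC[CC][C][YY]DC]
Step 4: DC[CC][C][YY]DC[[C][YY]DC[C][YY]DC][[C][YY]DC][YY]DC[CC][C][YY]DC[[[C][YY]DC][YY]DC[CC][C][YY]DC[[C][YY]DC][YY]DC[CC][C][YY]DC][[[C][YY]DC][YY]DC[CC][C][YY]DC][YY]DC[CC][C][YY]DC[[C][YY]DC[C][YY]DC][[C][YY]DC][YY]DC[CC][C][YY]DC[[[[C][YY]DC][YY]DC[CC][C][YY]DC][YY]DC[CC][C][YY]DC[[C][YY]DC[C][YY]DC][[C][YY]DC][YY]DC[CC][C][YY]DC[[[C][YY]DC][YY]DC[CC][C][YY]DC][YY]DC[CC][C][YY]DC[[C][YY]DC[C][YY]DC][[C][YY]DC][YY]DC[CC][C][YY]DC]

Answer: DC[CC][C][YY]DC[[C][YY]DC[C][YY]DC][[C][YY]DC][YY]DC[CC][C][YY]DC[[[C][YY]DC][YY]DC[CC][C][YY]DC[[C][YY]DC][YY]DC[CC][C][YY]DC][[[C][YY]DC][YY]DC[CC][C][YY]DC][YY]DC[CC][C][YY]DC[[C][YY]DC[C][YY]DC][[C][YY]DC][YY]DC[CC][C][YY]DC[[[[C][YY]DC][YY]DC[CC][C][YY]DC][YY]DC[CC][C][YY]DC[[C][YY]DC[C][YY]DC][[C][YY]DC][YY]DC[CC][C][YY]DC[[[C][YY]DC][YY]DC[CC][C][YY]DC][YY]DC[CC][C][YY]DC[[C][YY]DC[C][YY]DC][[C][YY]DC][YY]DC[CC][C][YY]DC]


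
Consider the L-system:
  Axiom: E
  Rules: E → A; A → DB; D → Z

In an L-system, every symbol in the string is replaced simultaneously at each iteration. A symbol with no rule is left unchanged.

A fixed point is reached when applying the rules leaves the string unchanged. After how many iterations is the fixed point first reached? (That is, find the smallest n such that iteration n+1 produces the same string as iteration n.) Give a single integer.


Step 0: E
Step 1: A
Step 2: DB
Step 3: ZB
Step 4: ZB  (unchanged — fixed point at step 3)

Answer: 3


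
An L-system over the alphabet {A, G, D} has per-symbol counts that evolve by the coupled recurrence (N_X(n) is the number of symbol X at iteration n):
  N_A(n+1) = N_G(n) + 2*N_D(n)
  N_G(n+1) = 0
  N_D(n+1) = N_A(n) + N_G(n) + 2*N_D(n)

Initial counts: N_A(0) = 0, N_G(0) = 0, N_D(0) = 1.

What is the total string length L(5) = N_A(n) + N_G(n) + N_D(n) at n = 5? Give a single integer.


Answer: 208

Derivation:
Step 0: N_A=0, N_G=0, N_D=1, L=1
Step 1: N_A=2, N_G=0, N_D=2, L=4
Step 2: N_A=4, N_G=0, N_D=6, L=10
Step 3: N_A=12, N_G=0, N_D=16, L=28
Step 4: N_A=32, N_G=0, N_D=44, L=76
Step 5: N_A=88, N_G=0, N_D=120, L=208


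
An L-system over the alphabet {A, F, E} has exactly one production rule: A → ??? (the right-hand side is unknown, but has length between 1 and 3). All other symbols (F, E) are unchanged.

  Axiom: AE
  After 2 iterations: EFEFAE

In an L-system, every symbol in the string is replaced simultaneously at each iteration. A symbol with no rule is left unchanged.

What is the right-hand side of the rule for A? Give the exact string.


Trying A → EFA:
  Step 0: AE
  Step 1: EFAE
  Step 2: EFEFAE
Matches the given result.

Answer: EFA


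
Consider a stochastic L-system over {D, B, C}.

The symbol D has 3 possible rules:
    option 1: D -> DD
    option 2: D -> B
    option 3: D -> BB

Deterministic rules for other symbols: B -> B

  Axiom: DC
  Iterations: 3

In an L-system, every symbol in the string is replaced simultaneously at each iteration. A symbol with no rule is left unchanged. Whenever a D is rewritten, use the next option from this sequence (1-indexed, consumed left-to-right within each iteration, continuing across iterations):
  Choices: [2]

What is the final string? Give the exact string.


Answer: BC

Derivation:
Step 0: DC
Step 1: BC  (used choices [2])
Step 2: BC  (used choices [])
Step 3: BC  (used choices [])


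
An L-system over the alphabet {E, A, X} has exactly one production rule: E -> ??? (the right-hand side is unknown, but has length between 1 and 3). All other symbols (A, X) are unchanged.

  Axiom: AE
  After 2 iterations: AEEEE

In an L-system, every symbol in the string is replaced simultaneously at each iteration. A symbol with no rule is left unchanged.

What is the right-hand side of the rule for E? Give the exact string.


Trying E -> EE:
  Step 0: AE
  Step 1: AEE
  Step 2: AEEEE
Matches the given result.

Answer: EE


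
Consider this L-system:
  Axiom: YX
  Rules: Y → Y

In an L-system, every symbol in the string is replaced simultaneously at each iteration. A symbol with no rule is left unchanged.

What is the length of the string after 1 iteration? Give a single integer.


Step 0: length = 2
Step 1: length = 2

Answer: 2


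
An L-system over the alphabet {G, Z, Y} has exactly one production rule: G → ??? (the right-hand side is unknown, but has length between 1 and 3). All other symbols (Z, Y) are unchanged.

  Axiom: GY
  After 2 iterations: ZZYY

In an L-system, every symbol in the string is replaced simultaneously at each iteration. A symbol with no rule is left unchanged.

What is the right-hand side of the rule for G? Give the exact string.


Answer: ZZY

Derivation:
Trying G → ZZY:
  Step 0: GY
  Step 1: ZZYY
  Step 2: ZZYY
Matches the given result.


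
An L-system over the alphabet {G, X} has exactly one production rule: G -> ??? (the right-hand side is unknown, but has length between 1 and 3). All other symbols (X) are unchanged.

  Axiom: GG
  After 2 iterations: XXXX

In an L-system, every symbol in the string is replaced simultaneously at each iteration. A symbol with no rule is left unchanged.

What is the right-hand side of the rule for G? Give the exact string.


Answer: XX

Derivation:
Trying G -> XX:
  Step 0: GG
  Step 1: XXXX
  Step 2: XXXX
Matches the given result.


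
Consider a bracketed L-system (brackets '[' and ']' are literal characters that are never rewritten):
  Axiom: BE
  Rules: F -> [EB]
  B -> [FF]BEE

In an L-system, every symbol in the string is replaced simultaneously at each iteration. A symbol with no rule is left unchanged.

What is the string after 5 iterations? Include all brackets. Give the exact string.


Step 0: BE
Step 1: [FF]BEEE
Step 2: [[EB][EB]][FF]BEEEEE
Step 3: [[E[FF]BEE][E[FF]BEE]][[EB][EB]][FF]BEEEEEEE
Step 4: [[E[[EB][EB]][FF]BEEEE][E[[EB][EB]][FF]BEEEE]][[E[FF]BEE][E[FF]BEE]][[EB][EB]][FF]BEEEEEEEEE
Step 5: [[E[[E[FF]BEE][E[FF]BEE]][[EB][EB]][FF]BEEEEEE][E[[E[FF]BEE][E[FF]BEE]][[EB][EB]][FF]BEEEEEE]][[E[[EB][EB]][FF]BEEEE][E[[EB][EB]][FF]BEEEE]][[E[FF]BEE][E[FF]BEE]][[EB][EB]][FF]BEEEEEEEEEEE

Answer: [[E[[E[FF]BEE][E[FF]BEE]][[EB][EB]][FF]BEEEEEE][E[[E[FF]BEE][E[FF]BEE]][[EB][EB]][FF]BEEEEEE]][[E[[EB][EB]][FF]BEEEE][E[[EB][EB]][FF]BEEEE]][[E[FF]BEE][E[FF]BEE]][[EB][EB]][FF]BEEEEEEEEEEE


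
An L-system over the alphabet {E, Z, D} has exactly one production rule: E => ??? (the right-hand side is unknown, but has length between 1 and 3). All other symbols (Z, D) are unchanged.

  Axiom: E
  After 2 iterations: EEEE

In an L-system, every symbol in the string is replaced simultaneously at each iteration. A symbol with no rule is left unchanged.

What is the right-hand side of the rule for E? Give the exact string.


Answer: EE

Derivation:
Trying E => EE:
  Step 0: E
  Step 1: EE
  Step 2: EEEE
Matches the given result.


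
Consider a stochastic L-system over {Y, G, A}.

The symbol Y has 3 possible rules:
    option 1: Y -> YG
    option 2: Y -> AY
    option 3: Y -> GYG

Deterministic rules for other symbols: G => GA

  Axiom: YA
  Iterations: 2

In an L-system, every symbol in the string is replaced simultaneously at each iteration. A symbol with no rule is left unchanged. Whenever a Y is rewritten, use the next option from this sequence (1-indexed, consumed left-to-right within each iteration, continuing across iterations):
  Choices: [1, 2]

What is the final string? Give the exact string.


Answer: AYGAA

Derivation:
Step 0: YA
Step 1: YGA  (used choices [1])
Step 2: AYGAA  (used choices [2])


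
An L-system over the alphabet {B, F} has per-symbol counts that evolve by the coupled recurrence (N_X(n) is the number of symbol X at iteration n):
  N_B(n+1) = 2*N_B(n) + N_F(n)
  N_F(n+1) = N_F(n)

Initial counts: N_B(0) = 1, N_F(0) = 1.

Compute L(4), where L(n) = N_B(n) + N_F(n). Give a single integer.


Answer: 32

Derivation:
Step 0: N_B=1, N_F=1, L=2
Step 1: N_B=3, N_F=1, L=4
Step 2: N_B=7, N_F=1, L=8
Step 3: N_B=15, N_F=1, L=16
Step 4: N_B=31, N_F=1, L=32


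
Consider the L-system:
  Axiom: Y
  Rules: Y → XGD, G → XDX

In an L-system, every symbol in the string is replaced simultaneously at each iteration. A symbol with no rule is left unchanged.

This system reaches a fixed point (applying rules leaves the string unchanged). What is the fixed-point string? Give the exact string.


Answer: XXDXD

Derivation:
Step 0: Y
Step 1: XGD
Step 2: XXDXD
Step 3: XXDXD  (unchanged — fixed point at step 2)


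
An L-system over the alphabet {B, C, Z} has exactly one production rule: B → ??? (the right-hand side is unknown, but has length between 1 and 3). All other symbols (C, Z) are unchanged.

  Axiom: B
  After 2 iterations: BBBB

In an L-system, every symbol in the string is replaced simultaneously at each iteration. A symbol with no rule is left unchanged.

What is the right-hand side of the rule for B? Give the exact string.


Answer: BB

Derivation:
Trying B → BB:
  Step 0: B
  Step 1: BB
  Step 2: BBBB
Matches the given result.


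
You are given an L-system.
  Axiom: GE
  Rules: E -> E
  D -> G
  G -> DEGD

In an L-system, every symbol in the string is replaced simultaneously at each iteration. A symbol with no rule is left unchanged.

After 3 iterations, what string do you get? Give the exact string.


Answer: DEGDEGEDEGDGDEGDE

Derivation:
Step 0: GE
Step 1: DEGDE
Step 2: GEDEGDGE
Step 3: DEGDEGEDEGDGDEGDE


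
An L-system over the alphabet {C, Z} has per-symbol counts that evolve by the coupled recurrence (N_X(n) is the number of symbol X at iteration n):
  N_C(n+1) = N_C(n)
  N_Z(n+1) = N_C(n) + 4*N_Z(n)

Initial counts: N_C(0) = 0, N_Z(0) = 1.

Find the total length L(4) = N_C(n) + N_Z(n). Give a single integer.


Answer: 256

Derivation:
Step 0: N_C=0, N_Z=1, L=1
Step 1: N_C=0, N_Z=4, L=4
Step 2: N_C=0, N_Z=16, L=16
Step 3: N_C=0, N_Z=64, L=64
Step 4: N_C=0, N_Z=256, L=256


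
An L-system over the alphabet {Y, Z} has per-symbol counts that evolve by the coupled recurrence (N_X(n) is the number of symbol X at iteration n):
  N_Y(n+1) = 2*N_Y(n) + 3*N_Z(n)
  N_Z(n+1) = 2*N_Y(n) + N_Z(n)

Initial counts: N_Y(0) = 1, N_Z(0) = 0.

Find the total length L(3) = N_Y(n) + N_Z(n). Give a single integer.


Answer: 64

Derivation:
Step 0: N_Y=1, N_Z=0, L=1
Step 1: N_Y=2, N_Z=2, L=4
Step 2: N_Y=10, N_Z=6, L=16
Step 3: N_Y=38, N_Z=26, L=64


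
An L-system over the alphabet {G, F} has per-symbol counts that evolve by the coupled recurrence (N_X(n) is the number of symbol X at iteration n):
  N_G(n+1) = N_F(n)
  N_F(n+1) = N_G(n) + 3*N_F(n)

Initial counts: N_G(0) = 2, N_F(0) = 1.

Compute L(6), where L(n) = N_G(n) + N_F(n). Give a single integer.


Answer: 2487

Derivation:
Step 0: N_G=2, N_F=1, L=3
Step 1: N_G=1, N_F=5, L=6
Step 2: N_G=5, N_F=16, L=21
Step 3: N_G=16, N_F=53, L=69
Step 4: N_G=53, N_F=175, L=228
Step 5: N_G=175, N_F=578, L=753
Step 6: N_G=578, N_F=1909, L=2487


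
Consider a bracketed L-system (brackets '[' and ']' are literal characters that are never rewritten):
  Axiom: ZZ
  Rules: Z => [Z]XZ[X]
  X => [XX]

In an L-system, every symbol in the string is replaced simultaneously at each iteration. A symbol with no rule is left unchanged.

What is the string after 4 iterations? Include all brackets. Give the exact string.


Answer: [[[[Z]XZ[X]][XX][Z]XZ[X][[XX]]][[XX][XX]][[Z]XZ[X]][XX][Z]XZ[X][[XX]][[[XX][XX]]]][[[XX][XX]][[XX][XX]]][[[Z]XZ[X]][XX][Z]XZ[X][[XX]]][[XX][XX]][[Z]XZ[X]][XX][Z]XZ[X][[XX]][[[XX][XX]]][[[[XX][XX]][[XX][XX]]]][[[[Z]XZ[X]][XX][Z]XZ[X][[XX]]][[XX][XX]][[Z]XZ[X]][XX][Z]XZ[X][[XX]][[[XX][XX]]]][[[XX][XX]][[XX][XX]]][[[Z]XZ[X]][XX][Z]XZ[X][[XX]]][[XX][XX]][[Z]XZ[X]][XX][Z]XZ[X][[XX]][[[XX][XX]]][[[[XX][XX]][[XX][XX]]]]

Derivation:
Step 0: ZZ
Step 1: [Z]XZ[X][Z]XZ[X]
Step 2: [[Z]XZ[X]][XX][Z]XZ[X][[XX]][[Z]XZ[X]][XX][Z]XZ[X][[XX]]
Step 3: [[[Z]XZ[X]][XX][Z]XZ[X][[XX]]][[XX][XX]][[Z]XZ[X]][XX][Z]XZ[X][[XX]][[[XX][XX]]][[[Z]XZ[X]][XX][Z]XZ[X][[XX]]][[XX][XX]][[Z]XZ[X]][XX][Z]XZ[X][[XX]][[[XX][XX]]]
Step 4: [[[[Z]XZ[X]][XX][Z]XZ[X][[XX]]][[XX][XX]][[Z]XZ[X]][XX][Z]XZ[X][[XX]][[[XX][XX]]]][[[XX][XX]][[XX][XX]]][[[Z]XZ[X]][XX][Z]XZ[X][[XX]]][[XX][XX]][[Z]XZ[X]][XX][Z]XZ[X][[XX]][[[XX][XX]]][[[[XX][XX]][[XX][XX]]]][[[[Z]XZ[X]][XX][Z]XZ[X][[XX]]][[XX][XX]][[Z]XZ[X]][XX][Z]XZ[X][[XX]][[[XX][XX]]]][[[XX][XX]][[XX][XX]]][[[Z]XZ[X]][XX][Z]XZ[X][[XX]]][[XX][XX]][[Z]XZ[X]][XX][Z]XZ[X][[XX]][[[XX][XX]]][[[[XX][XX]][[XX][XX]]]]


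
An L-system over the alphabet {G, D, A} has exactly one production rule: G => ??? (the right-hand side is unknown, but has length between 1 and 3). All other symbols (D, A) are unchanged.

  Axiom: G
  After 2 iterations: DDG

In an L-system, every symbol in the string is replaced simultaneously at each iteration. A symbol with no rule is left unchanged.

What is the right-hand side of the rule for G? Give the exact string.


Answer: DG

Derivation:
Trying G => DG:
  Step 0: G
  Step 1: DG
  Step 2: DDG
Matches the given result.


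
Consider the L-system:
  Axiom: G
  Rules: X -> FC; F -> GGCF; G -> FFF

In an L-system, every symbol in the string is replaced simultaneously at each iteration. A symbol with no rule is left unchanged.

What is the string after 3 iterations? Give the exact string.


Step 0: G
Step 1: FFF
Step 2: GGCFGGCFGGCF
Step 3: FFFFFFCGGCFFFFFFFCGGCFFFFFFFCGGCF

Answer: FFFFFFCGGCFFFFFFFCGGCFFFFFFFCGGCF


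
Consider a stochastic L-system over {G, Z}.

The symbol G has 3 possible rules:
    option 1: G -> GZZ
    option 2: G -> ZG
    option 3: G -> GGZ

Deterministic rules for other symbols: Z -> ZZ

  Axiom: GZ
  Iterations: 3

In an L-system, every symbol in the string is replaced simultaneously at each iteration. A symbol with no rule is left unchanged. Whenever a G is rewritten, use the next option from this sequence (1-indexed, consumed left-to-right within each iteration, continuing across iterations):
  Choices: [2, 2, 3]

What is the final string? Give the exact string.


Step 0: GZ
Step 1: ZGZZ  (used choices [2])
Step 2: ZZZGZZZZ  (used choices [2])
Step 3: ZZZZZZGGZZZZZZZZZ  (used choices [3])

Answer: ZZZZZZGGZZZZZZZZZ


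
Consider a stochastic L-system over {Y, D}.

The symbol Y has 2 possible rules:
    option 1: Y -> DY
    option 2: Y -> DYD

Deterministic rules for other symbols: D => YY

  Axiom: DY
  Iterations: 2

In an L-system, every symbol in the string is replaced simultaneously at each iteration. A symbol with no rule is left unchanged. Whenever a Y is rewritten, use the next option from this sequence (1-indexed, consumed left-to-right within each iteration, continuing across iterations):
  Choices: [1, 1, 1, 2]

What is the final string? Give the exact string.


Answer: DYDYYYDYD

Derivation:
Step 0: DY
Step 1: YYDY  (used choices [1])
Step 2: DYDYYYDYD  (used choices [1, 1, 2])


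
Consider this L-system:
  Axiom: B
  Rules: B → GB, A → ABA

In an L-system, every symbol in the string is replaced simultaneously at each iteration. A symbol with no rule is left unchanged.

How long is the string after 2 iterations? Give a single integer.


Step 0: length = 1
Step 1: length = 2
Step 2: length = 3

Answer: 3


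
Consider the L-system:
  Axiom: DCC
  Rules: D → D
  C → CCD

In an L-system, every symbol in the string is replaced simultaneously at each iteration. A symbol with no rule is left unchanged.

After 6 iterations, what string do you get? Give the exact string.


Step 0: DCC
Step 1: DCCDCCD
Step 2: DCCDCCDDCCDCCDD
Step 3: DCCDCCDDCCDCCDDDCCDCCDDCCDCCDDD
Step 4: DCCDCCDDCCDCCDDDCCDCCDDCCDCCDDDDCCDCCDDCCDCCDDDCCDCCDDCCDCCDDDD
Step 5: DCCDCCDDCCDCCDDDCCDCCDDCCDCCDDDDCCDCCDDCCDCCDDDCCDCCDDCCDCCDDDDDCCDCCDDCCDCCDDDCCDCCDDCCDCCDDDDCCDCCDDCCDCCDDDCCDCCDDCCDCCDDDDD
Step 6: DCCDCCDDCCDCCDDDCCDCCDDCCDCCDDDDCCDCCDDCCDCCDDDCCDCCDDCCDCCDDDDDCCDCCDDCCDCCDDDCCDCCDDCCDCCDDDDCCDCCDDCCDCCDDDCCDCCDDCCDCCDDDDDDCCDCCDDCCDCCDDDCCDCCDDCCDCCDDDDCCDCCDDCCDCCDDDCCDCCDDCCDCCDDDDDCCDCCDDCCDCCDDDCCDCCDDCCDCCDDDDCCDCCDDCCDCCDDDCCDCCDDCCDCCDDDDDD

Answer: DCCDCCDDCCDCCDDDCCDCCDDCCDCCDDDDCCDCCDDCCDCCDDDCCDCCDDCCDCCDDDDDCCDCCDDCCDCCDDDCCDCCDDCCDCCDDDDCCDCCDDCCDCCDDDCCDCCDDCCDCCDDDDDDCCDCCDDCCDCCDDDCCDCCDDCCDCCDDDDCCDCCDDCCDCCDDDCCDCCDDCCDCCDDDDDCCDCCDDCCDCCDDDCCDCCDDCCDCCDDDDCCDCCDDCCDCCDDDCCDCCDDCCDCCDDDDDD


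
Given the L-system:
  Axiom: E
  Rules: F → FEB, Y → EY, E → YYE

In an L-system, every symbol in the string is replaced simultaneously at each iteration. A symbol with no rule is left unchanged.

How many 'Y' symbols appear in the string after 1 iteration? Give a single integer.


Answer: 2

Derivation:
Step 0: E  (0 'Y')
Step 1: YYE  (2 'Y')


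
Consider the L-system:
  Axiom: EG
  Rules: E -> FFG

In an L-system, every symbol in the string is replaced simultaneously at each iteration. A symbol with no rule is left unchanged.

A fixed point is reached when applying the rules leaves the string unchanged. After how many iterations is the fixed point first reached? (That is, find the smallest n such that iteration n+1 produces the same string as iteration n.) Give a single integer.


Answer: 1

Derivation:
Step 0: EG
Step 1: FFGG
Step 2: FFGG  (unchanged — fixed point at step 1)


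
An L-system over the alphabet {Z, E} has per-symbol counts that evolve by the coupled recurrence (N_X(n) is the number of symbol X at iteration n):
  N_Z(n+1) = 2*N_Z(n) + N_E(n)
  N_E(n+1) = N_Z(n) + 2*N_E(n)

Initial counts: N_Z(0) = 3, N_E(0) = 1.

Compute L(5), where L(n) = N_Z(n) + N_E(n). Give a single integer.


Step 0: N_Z=3, N_E=1, L=4
Step 1: N_Z=7, N_E=5, L=12
Step 2: N_Z=19, N_E=17, L=36
Step 3: N_Z=55, N_E=53, L=108
Step 4: N_Z=163, N_E=161, L=324
Step 5: N_Z=487, N_E=485, L=972

Answer: 972


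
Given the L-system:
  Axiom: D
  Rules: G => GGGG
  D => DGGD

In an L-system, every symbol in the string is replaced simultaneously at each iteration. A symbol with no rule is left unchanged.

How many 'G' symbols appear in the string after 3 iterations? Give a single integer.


Step 0: D  (0 'G')
Step 1: DGGD  (2 'G')
Step 2: DGGDGGGGGGGGDGGD  (12 'G')
Step 3: DGGDGGGGGGGGDGGDGGGGGGGGGGGGGGGGGGGGGGGGGGGGGGGGDGGDGGGGGGGGDGGD  (56 'G')

Answer: 56


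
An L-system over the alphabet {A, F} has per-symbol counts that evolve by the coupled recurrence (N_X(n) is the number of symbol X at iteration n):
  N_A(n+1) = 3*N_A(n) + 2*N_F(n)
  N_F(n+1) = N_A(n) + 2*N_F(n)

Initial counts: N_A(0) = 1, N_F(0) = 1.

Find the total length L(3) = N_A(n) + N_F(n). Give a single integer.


Answer: 128

Derivation:
Step 0: N_A=1, N_F=1, L=2
Step 1: N_A=5, N_F=3, L=8
Step 2: N_A=21, N_F=11, L=32
Step 3: N_A=85, N_F=43, L=128


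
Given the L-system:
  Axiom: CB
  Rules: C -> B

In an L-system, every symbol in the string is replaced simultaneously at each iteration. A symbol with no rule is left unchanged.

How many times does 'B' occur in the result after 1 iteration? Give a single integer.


Answer: 2

Derivation:
Step 0: CB  (1 'B')
Step 1: BB  (2 'B')


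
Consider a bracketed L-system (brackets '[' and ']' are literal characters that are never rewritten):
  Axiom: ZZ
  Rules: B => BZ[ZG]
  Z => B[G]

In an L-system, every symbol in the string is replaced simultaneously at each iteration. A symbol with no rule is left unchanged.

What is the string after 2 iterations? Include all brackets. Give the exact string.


Step 0: ZZ
Step 1: B[G]B[G]
Step 2: BZ[ZG][G]BZ[ZG][G]

Answer: BZ[ZG][G]BZ[ZG][G]


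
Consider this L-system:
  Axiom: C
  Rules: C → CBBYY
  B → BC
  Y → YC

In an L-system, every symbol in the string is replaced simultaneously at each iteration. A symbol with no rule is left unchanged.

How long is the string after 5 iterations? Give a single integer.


Answer: 365

Derivation:
Step 0: length = 1
Step 1: length = 5
Step 2: length = 13
Step 3: length = 41
Step 4: length = 121
Step 5: length = 365


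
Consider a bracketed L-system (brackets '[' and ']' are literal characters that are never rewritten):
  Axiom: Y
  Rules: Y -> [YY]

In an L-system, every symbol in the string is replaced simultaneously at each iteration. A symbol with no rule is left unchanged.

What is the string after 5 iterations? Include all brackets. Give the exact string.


Answer: [[[[[YY][YY]][[YY][YY]]][[[YY][YY]][[YY][YY]]]][[[[YY][YY]][[YY][YY]]][[[YY][YY]][[YY][YY]]]]]

Derivation:
Step 0: Y
Step 1: [YY]
Step 2: [[YY][YY]]
Step 3: [[[YY][YY]][[YY][YY]]]
Step 4: [[[[YY][YY]][[YY][YY]]][[[YY][YY]][[YY][YY]]]]
Step 5: [[[[[YY][YY]][[YY][YY]]][[[YY][YY]][[YY][YY]]]][[[[YY][YY]][[YY][YY]]][[[YY][YY]][[YY][YY]]]]]


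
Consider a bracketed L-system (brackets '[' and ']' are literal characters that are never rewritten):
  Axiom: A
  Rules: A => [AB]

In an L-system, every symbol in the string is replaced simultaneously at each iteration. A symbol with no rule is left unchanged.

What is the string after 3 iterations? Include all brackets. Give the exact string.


Step 0: A
Step 1: [AB]
Step 2: [[AB]B]
Step 3: [[[AB]B]B]

Answer: [[[AB]B]B]


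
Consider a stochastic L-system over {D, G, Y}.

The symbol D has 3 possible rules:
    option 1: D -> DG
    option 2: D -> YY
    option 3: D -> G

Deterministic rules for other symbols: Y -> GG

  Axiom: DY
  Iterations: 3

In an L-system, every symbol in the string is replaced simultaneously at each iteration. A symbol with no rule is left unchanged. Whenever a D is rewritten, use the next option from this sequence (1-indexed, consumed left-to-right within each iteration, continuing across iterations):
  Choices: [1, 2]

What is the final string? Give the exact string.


Step 0: DY
Step 1: DGGG  (used choices [1])
Step 2: YYGGG  (used choices [2])
Step 3: GGGGGGG  (used choices [])

Answer: GGGGGGG


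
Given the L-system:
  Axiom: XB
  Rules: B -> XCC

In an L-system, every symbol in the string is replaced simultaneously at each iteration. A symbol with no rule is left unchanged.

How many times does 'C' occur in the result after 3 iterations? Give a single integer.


Answer: 2

Derivation:
Step 0: XB  (0 'C')
Step 1: XXCC  (2 'C')
Step 2: XXCC  (2 'C')
Step 3: XXCC  (2 'C')


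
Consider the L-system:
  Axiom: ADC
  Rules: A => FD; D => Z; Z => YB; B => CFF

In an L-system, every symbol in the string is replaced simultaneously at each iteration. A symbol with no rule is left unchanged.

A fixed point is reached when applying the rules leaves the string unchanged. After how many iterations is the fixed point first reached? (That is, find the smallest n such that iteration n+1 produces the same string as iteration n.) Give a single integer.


Step 0: ADC
Step 1: FDZC
Step 2: FZYBC
Step 3: FYBYCFFC
Step 4: FYCFFYCFFC
Step 5: FYCFFYCFFC  (unchanged — fixed point at step 4)

Answer: 4


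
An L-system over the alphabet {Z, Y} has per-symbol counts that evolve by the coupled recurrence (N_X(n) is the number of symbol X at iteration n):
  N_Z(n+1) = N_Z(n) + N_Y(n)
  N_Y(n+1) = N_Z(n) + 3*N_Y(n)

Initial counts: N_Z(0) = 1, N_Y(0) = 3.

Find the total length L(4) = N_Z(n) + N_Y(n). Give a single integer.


Answer: 560

Derivation:
Step 0: N_Z=1, N_Y=3, L=4
Step 1: N_Z=4, N_Y=10, L=14
Step 2: N_Z=14, N_Y=34, L=48
Step 3: N_Z=48, N_Y=116, L=164
Step 4: N_Z=164, N_Y=396, L=560


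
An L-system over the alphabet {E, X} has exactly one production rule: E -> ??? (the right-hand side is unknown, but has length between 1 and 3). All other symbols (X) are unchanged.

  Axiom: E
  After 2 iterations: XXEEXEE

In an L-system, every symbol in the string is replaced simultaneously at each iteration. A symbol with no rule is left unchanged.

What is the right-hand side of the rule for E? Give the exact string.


Trying E -> XEE:
  Step 0: E
  Step 1: XEE
  Step 2: XXEEXEE
Matches the given result.

Answer: XEE


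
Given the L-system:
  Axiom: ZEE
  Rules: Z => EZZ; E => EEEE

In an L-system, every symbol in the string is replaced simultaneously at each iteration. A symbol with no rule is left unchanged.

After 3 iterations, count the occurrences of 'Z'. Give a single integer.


Step 0: ZEE  (1 'Z')
Step 1: EZZEEEEEEEE  (2 'Z')
Step 2: EEEEEZZEZZEEEEEEEEEEEEEEEEEEEEEEEEEEEEEEEE  (4 'Z')
Step 3: EEEEEEEEEEEEEEEEEEEEEZZEZZEEEEEZZEZZEEEEEEEEEEEEEEEEEEEEEEEEEEEEEEEEEEEEEEEEEEEEEEEEEEEEEEEEEEEEEEEEEEEEEEEEEEEEEEEEEEEEEEEEEEEEEEEEEEEEEEEEEEEEEEEEEEEEEEEEEEEEEEEE  (8 'Z')

Answer: 8


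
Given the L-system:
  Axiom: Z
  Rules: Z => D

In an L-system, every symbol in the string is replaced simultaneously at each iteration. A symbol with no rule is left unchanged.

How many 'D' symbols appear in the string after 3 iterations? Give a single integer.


Answer: 1

Derivation:
Step 0: Z  (0 'D')
Step 1: D  (1 'D')
Step 2: D  (1 'D')
Step 3: D  (1 'D')


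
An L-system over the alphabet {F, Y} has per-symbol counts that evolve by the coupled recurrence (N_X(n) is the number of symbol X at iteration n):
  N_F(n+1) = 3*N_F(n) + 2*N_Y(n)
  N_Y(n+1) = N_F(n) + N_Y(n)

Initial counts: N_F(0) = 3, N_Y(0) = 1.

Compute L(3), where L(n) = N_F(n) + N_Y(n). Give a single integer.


Step 0: N_F=3, N_Y=1, L=4
Step 1: N_F=11, N_Y=4, L=15
Step 2: N_F=41, N_Y=15, L=56
Step 3: N_F=153, N_Y=56, L=209

Answer: 209


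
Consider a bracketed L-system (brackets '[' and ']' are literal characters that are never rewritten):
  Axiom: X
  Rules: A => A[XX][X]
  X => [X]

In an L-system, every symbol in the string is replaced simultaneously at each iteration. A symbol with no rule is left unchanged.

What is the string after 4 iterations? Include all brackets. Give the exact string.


Step 0: X
Step 1: [X]
Step 2: [[X]]
Step 3: [[[X]]]
Step 4: [[[[X]]]]

Answer: [[[[X]]]]


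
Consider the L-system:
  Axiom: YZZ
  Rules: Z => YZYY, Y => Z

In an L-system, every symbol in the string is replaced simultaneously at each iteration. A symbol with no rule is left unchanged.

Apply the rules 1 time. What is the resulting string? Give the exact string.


Step 0: YZZ
Step 1: ZYZYYYZYY

Answer: ZYZYYYZYY


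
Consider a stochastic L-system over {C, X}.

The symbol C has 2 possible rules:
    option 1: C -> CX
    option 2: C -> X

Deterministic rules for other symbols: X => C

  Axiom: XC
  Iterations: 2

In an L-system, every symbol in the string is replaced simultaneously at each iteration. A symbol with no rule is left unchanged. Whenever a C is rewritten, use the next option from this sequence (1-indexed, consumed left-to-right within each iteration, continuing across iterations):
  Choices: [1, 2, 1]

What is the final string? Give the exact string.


Answer: XCXC

Derivation:
Step 0: XC
Step 1: CCX  (used choices [1])
Step 2: XCXC  (used choices [2, 1])


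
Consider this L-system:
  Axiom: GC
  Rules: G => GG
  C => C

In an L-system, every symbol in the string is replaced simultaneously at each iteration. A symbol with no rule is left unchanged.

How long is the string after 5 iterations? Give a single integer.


Answer: 33

Derivation:
Step 0: length = 2
Step 1: length = 3
Step 2: length = 5
Step 3: length = 9
Step 4: length = 17
Step 5: length = 33


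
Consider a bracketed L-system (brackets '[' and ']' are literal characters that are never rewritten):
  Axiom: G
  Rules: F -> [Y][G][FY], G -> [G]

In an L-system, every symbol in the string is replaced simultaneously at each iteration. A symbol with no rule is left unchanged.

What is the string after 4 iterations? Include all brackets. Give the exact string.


Step 0: G
Step 1: [G]
Step 2: [[G]]
Step 3: [[[G]]]
Step 4: [[[[G]]]]

Answer: [[[[G]]]]


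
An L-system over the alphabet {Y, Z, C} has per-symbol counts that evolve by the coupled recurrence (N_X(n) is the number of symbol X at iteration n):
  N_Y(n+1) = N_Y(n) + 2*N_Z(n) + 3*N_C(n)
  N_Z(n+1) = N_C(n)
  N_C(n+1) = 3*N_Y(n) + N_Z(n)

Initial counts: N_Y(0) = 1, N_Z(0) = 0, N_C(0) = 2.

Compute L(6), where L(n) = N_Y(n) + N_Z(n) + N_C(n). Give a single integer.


Answer: 10656

Derivation:
Step 0: N_Y=1, N_Z=0, N_C=2, L=3
Step 1: N_Y=7, N_Z=2, N_C=3, L=12
Step 2: N_Y=20, N_Z=3, N_C=23, L=46
Step 3: N_Y=95, N_Z=23, N_C=63, L=181
Step 4: N_Y=330, N_Z=63, N_C=308, L=701
Step 5: N_Y=1380, N_Z=308, N_C=1053, L=2741
Step 6: N_Y=5155, N_Z=1053, N_C=4448, L=10656


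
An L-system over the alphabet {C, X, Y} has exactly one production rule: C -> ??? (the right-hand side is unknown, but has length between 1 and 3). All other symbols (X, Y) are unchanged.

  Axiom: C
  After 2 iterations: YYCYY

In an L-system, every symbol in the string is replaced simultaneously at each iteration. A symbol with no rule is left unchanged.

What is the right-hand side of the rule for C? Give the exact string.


Trying C -> YCY:
  Step 0: C
  Step 1: YCY
  Step 2: YYCYY
Matches the given result.

Answer: YCY


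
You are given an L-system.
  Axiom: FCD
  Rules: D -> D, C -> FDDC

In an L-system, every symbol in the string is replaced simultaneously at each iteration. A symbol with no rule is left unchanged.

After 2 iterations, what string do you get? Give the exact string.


Answer: FFDDFDDCD

Derivation:
Step 0: FCD
Step 1: FFDDCD
Step 2: FFDDFDDCD


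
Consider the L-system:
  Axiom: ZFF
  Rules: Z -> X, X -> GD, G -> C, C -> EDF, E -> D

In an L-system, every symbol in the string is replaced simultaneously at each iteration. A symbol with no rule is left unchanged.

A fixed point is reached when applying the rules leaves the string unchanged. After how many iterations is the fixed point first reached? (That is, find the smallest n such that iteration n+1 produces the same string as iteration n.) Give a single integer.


Answer: 5

Derivation:
Step 0: ZFF
Step 1: XFF
Step 2: GDFF
Step 3: CDFF
Step 4: EDFDFF
Step 5: DDFDFF
Step 6: DDFDFF  (unchanged — fixed point at step 5)


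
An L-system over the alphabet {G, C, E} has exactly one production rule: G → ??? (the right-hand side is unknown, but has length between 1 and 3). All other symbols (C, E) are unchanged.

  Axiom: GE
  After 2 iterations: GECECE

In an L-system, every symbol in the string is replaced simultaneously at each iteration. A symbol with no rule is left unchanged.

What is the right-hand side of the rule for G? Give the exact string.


Trying G → GEC:
  Step 0: GE
  Step 1: GECE
  Step 2: GECECE
Matches the given result.

Answer: GEC


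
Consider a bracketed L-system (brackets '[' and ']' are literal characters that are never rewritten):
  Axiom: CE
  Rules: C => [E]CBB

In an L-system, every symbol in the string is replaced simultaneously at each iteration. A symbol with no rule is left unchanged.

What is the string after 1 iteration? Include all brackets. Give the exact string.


Step 0: CE
Step 1: [E]CBBE

Answer: [E]CBBE


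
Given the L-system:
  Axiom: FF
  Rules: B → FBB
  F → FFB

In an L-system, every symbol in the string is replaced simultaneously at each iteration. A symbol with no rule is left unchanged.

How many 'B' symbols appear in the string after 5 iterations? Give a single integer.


Answer: 242

Derivation:
Step 0: FF  (0 'B')
Step 1: FFBFFB  (2 'B')
Step 2: FFBFFBFBBFFBFFBFBB  (8 'B')
Step 3: FFBFFBFBBFFBFFBFBBFFBFBBFBBFFBFFBFBBFFBFFBFBBFFBFBBFBB  (26 'B')
Step 4: FFBFFBFBBFFBFFBFBBFFBFBBFBBFFBFFBFBBFFBFFBFBBFFBFBBFBBFFBFFBFBBFFBFBBFBBFFBFBBFBBFFBFFBFBBFFBFFBFBBFFBFBBFBBFFBFFBFBBFFBFFBFBBFFBFBBFBBFFBFFBFBBFFBFBBFBBFFBFBBFBB  (80 'B')
Step 5: FFBFFBFBBFFBFFBFBBFFBFBBFBBFFBFFBFBBFFBFFBFBBFFBFBBFBBFFBFFBFBBFFBFBBFBBFFBFBBFBBFFBFFBFBBFFBFFBFBBFFBFBBFBBFFBFFBFBBFFBFFBFBBFFBFBBFBBFFBFFBFBBFFBFBBFBBFFBFBBFBBFFBFFBFBBFFBFFBFBBFFBFBBFBBFFBFFBFBBFFBFBBFBBFFBFBBFBBFFBFFBFBBFFBFBBFBBFFBFBBFBBFFBFFBFBBFFBFFBFBBFFBFBBFBBFFBFFBFBBFFBFFBFBBFFBFBBFBBFFBFFBFBBFFBFBBFBBFFBFBBFBBFFBFFBFBBFFBFFBFBBFFBFBBFBBFFBFFBFBBFFBFFBFBBFFBFBBFBBFFBFFBFBBFFBFBBFBBFFBFBBFBBFFBFFBFBBFFBFFBFBBFFBFBBFBBFFBFFBFBBFFBFBBFBBFFBFBBFBBFFBFFBFBBFFBFBBFBBFFBFBBFBB  (242 'B')


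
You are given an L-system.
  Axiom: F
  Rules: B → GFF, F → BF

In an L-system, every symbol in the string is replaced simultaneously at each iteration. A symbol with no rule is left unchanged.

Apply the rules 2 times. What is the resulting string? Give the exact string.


Answer: GFFBF

Derivation:
Step 0: F
Step 1: BF
Step 2: GFFBF


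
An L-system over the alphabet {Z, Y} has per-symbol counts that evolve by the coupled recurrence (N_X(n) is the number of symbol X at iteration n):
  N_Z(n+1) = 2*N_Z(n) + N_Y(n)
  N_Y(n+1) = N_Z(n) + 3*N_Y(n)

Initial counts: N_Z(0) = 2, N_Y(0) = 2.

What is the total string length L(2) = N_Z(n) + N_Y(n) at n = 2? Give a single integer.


Answer: 50

Derivation:
Step 0: N_Z=2, N_Y=2, L=4
Step 1: N_Z=6, N_Y=8, L=14
Step 2: N_Z=20, N_Y=30, L=50


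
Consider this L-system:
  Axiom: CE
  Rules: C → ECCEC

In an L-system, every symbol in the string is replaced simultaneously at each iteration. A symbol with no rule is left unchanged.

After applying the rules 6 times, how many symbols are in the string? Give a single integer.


Answer: 1458

Derivation:
Step 0: length = 2
Step 1: length = 6
Step 2: length = 18
Step 3: length = 54
Step 4: length = 162
Step 5: length = 486
Step 6: length = 1458


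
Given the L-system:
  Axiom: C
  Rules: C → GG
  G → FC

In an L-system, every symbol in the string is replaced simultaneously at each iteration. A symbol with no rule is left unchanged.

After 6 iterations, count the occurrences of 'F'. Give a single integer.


Step 0: C  (0 'F')
Step 1: GG  (0 'F')
Step 2: FCFC  (2 'F')
Step 3: FGGFGG  (2 'F')
Step 4: FFCFCFFCFC  (6 'F')
Step 5: FFGGFGGFFGGFGG  (6 'F')
Step 6: FFFCFCFFCFCFFFCFCFFCFC  (14 'F')

Answer: 14


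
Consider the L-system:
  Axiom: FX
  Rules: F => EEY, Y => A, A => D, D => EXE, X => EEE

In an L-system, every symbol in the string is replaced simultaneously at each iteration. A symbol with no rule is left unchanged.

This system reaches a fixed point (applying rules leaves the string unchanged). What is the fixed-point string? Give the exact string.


Answer: EEEEEEEEEE

Derivation:
Step 0: FX
Step 1: EEYEEE
Step 2: EEAEEE
Step 3: EEDEEE
Step 4: EEEXEEEE
Step 5: EEEEEEEEEE
Step 6: EEEEEEEEEE  (unchanged — fixed point at step 5)


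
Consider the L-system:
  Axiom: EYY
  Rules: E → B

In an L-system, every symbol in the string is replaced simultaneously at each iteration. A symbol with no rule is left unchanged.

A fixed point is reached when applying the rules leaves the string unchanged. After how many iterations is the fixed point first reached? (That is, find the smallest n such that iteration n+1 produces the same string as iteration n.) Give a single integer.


Step 0: EYY
Step 1: BYY
Step 2: BYY  (unchanged — fixed point at step 1)

Answer: 1


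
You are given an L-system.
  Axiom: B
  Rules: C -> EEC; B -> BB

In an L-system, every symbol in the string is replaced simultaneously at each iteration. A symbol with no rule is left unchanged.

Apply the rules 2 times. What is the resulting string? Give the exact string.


Step 0: B
Step 1: BB
Step 2: BBBB

Answer: BBBB


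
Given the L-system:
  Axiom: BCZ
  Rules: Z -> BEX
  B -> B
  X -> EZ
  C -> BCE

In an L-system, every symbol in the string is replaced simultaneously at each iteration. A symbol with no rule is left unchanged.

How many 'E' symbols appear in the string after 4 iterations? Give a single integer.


Answer: 8

Derivation:
Step 0: BCZ  (0 'E')
Step 1: BBCEBEX  (2 'E')
Step 2: BBBCEEBEEZ  (4 'E')
Step 3: BBBBCEEEBEEBEX  (6 'E')
Step 4: BBBBBCEEEEBEEBEEZ  (8 'E')


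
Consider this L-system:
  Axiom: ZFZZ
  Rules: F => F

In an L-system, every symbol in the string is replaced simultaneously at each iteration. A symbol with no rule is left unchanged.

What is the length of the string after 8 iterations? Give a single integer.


Answer: 4

Derivation:
Step 0: length = 4
Step 1: length = 4
Step 2: length = 4
Step 3: length = 4
Step 4: length = 4
Step 5: length = 4
Step 6: length = 4
Step 7: length = 4
Step 8: length = 4


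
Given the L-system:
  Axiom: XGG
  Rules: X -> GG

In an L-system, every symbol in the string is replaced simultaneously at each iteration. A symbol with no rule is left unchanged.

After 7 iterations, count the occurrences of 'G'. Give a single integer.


Answer: 4

Derivation:
Step 0: XGG  (2 'G')
Step 1: GGGG  (4 'G')
Step 2: GGGG  (4 'G')
Step 3: GGGG  (4 'G')
Step 4: GGGG  (4 'G')
Step 5: GGGG  (4 'G')
Step 6: GGGG  (4 'G')
Step 7: GGGG  (4 'G')


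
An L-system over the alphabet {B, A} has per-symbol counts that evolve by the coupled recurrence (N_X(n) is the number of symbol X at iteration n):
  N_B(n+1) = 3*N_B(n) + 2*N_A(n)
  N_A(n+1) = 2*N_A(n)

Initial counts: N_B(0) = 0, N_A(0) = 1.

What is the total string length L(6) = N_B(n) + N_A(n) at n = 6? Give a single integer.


Answer: 1394

Derivation:
Step 0: N_B=0, N_A=1, L=1
Step 1: N_B=2, N_A=2, L=4
Step 2: N_B=10, N_A=4, L=14
Step 3: N_B=38, N_A=8, L=46
Step 4: N_B=130, N_A=16, L=146
Step 5: N_B=422, N_A=32, L=454
Step 6: N_B=1330, N_A=64, L=1394


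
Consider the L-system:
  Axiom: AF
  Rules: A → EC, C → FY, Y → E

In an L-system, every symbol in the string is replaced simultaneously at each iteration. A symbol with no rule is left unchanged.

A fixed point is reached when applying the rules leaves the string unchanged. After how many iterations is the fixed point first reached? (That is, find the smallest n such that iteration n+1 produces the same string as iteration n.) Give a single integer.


Step 0: AF
Step 1: ECF
Step 2: EFYF
Step 3: EFEF
Step 4: EFEF  (unchanged — fixed point at step 3)

Answer: 3


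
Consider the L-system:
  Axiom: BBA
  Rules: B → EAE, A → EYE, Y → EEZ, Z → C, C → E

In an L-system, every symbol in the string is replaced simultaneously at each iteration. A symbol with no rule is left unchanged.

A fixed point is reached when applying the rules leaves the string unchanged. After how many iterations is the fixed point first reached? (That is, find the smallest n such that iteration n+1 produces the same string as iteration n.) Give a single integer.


Answer: 5

Derivation:
Step 0: BBA
Step 1: EAEEAEEYE
Step 2: EEYEEEEYEEEEEZE
Step 3: EEEEZEEEEEEZEEEEECE
Step 4: EEEECEEEEEECEEEEEEE
Step 5: EEEEEEEEEEEEEEEEEEE
Step 6: EEEEEEEEEEEEEEEEEEE  (unchanged — fixed point at step 5)


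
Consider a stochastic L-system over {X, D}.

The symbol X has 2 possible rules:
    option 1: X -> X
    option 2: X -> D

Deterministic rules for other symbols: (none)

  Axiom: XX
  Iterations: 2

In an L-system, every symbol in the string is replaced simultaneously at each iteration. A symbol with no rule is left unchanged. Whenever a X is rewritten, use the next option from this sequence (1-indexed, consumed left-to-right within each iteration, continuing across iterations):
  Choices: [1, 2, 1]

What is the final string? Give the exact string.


Step 0: XX
Step 1: XD  (used choices [1, 2])
Step 2: XD  (used choices [1])

Answer: XD


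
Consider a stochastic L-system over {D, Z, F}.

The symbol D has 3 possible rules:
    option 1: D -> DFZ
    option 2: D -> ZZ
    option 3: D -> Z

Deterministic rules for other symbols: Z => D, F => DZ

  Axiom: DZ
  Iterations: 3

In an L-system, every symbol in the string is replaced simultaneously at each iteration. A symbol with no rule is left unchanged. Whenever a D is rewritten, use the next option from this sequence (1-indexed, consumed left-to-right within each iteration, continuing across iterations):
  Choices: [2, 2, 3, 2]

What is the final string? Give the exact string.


Answer: ZZZDD

Derivation:
Step 0: DZ
Step 1: ZZD  (used choices [2])
Step 2: DDZZ  (used choices [2])
Step 3: ZZZDD  (used choices [3, 2])


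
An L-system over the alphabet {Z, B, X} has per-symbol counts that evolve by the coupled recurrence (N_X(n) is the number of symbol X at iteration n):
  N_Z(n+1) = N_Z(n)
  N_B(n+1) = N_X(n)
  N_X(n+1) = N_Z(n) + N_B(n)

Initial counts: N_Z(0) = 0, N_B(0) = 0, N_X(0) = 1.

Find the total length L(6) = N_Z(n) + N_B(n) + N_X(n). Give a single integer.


Answer: 1

Derivation:
Step 0: N_Z=0, N_B=0, N_X=1, L=1
Step 1: N_Z=0, N_B=1, N_X=0, L=1
Step 2: N_Z=0, N_B=0, N_X=1, L=1
Step 3: N_Z=0, N_B=1, N_X=0, L=1
Step 4: N_Z=0, N_B=0, N_X=1, L=1
Step 5: N_Z=0, N_B=1, N_X=0, L=1
Step 6: N_Z=0, N_B=0, N_X=1, L=1
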